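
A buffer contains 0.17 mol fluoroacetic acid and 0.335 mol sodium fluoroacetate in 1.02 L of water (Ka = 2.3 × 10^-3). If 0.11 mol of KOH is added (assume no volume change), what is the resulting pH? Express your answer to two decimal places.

After neutralization: n(FCH2COOH) = 0.06 mol, n(FCH2COO-) = 0.445 mol.
pKa = −log(2.3 × 10^-3) = 2.638
pH = pKa + log(n_FCH2COO-/n_FCH2COOH) = 2.638 + log(0.445/0.06) = 2.638 + (+0.870)

pH = 3.51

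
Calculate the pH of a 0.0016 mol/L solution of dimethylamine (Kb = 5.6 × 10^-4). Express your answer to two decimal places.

(CH3)2NH + H2O ⇌ (CH3)2NH2+ + OH-
Let x = [OH-] at equilibrium. Kb = x²/(0.0016 − x).
Here C₀/Kb ≈ 2.86, so the small-x approximation fails. Use the quadratic:
x = (−Kb + √(Kb² + 4·Kb·C₀))/2 = 7.07 × 10^-4 M
pOH = 3.15, so pH = 14.00 − pOH = 10.85

pH = 10.85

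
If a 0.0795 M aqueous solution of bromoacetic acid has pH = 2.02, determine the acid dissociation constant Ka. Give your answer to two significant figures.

[H+] = 10^(-2.02) = 9.55 × 10^-3 M
At equilibrium [HA] = 0.0795 − 9.55 × 10^-3 = 6.99 × 10^-2 M
Ka = [H+][A-]/[HA] = (9.55 × 10^-3)² / 6.99 × 10^-2 = 1.3 × 10^-3

Ka = 1.3 × 10^-3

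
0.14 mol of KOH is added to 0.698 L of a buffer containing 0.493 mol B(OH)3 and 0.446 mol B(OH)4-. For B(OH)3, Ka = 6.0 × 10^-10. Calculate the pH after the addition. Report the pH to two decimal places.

pH = 9.44

After neutralization: n(B(OH)3) = 0.353 mol, n(B(OH)4-) = 0.586 mol.
pKa = −log(6.0 × 10^-10) = 9.222
Henderson–Hasselbalch with mole ratio 0.586/0.353: pH = 9.222 + (+0.220)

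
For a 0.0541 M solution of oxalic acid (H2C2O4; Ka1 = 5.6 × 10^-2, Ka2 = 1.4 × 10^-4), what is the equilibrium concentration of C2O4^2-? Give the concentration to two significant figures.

1.4 × 10^-4 M

First ionization gives [H+] ≈ [HC2O4-] = 3.38 × 10^-2 M.
Second step: Ka2 = [H+][C2O4^2-]/[HC2O4-] ≈ [C2O4^2-] (since [H+] ≈ [HC2O4-]).
So [C2O4^2-] ≈ Ka2.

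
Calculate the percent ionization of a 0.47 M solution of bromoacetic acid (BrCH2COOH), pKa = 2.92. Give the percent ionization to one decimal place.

BrCH2COOH ⇌ BrCH2COO- + H+; let x = [H+] at equilibrium.
Ka = 10^(−2.92) = 1.20 × 10^-3
Ka = x²/(C₀ − x); solving the quadratic gives x = 2.32 × 10^-2 M.
Fraction ionized = 2.32 × 10^-2 / 0.47 = 0.0494 → 4.9%

4.9%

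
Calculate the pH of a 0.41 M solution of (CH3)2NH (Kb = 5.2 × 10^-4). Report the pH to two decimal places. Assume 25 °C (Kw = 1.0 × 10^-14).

(CH3)2NH + H2O ⇌ (CH3)2NH2+ + OH-
From the ICE table, Kb = [OH-]²/(0.41 − [OH-]) = 5.2 × 10^-4.
Since Kb ≪ C₀, [OH-] ≈ √(Kb·C₀) = 1.46 × 10^-2 M.
Check: 3.6% ionized — well under 5%, approximation valid.
pOH = −log(1.46 × 10^-2) = 1.84; pH = 14.00 − 1.84 = 12.16

pH = 12.16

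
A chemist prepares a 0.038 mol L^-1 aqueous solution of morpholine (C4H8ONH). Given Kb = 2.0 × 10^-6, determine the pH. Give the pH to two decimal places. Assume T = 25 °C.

pH = 10.44

C4H8ONH + H2O ⇌ C4H8ONH2+ + OH-
Kb = [OH-]²/(0.038 − [OH-]) = 2.0 × 10^-6
Neglecting [OH-] in the denominator: [OH-] = √(2.0 × 10^-6 × 0.038) = 2.76 × 10^-4 M
Check: 0.73% ionized — well under 5%, approximation valid.
pOH = −log(2.76 × 10^-4) = 3.56; pH = 14.00 − 3.56 = 10.44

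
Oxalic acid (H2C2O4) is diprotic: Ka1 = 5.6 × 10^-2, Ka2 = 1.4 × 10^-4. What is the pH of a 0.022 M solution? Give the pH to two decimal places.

Ka1 ≫ Ka2, so treat the first dissociation as the only significant source of H+.
Ka1 = x²/(0.022 − x) = 5.6 × 10^-2
Solving the quadratic: x = (−Ka1 + √(Ka1² + 4·Ka1·C₀))/2 = 1.69 × 10^-2 M
pH = −log(1.69 × 10^-2) = 1.77

pH = 1.77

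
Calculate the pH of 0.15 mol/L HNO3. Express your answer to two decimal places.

HNO3 is a strong acid and dissociates completely, so [H+] = 0.15 M.
pH = -log(0.15) = 0.82

pH = 0.82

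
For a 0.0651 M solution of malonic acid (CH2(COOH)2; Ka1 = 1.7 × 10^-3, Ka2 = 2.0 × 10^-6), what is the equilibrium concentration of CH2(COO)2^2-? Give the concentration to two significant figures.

2.0 × 10^-6 M

First ionization gives [H+] ≈ [CH2(COOH)COO-] = 9.70 × 10^-3 M.
Second step: Ka2 = [H+][CH2(COO)2^2-]/[CH2(COOH)COO-] ≈ [CH2(COO)2^2-] (since [H+] ≈ [CH2(COOH)COO-]).
So [CH2(COO)2^2-] ≈ Ka2.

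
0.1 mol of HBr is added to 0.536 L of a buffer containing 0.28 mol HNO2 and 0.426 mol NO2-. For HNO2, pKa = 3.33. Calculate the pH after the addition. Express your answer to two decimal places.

After neutralization: n(HNO2) = 0.38 mol, n(NO2-) = 0.326 mol.
pH = pKa + log(n_NO2-/n_HNO2) = 3.33 + log(0.326/0.38) = 3.33 + (-0.067)

pH = 3.26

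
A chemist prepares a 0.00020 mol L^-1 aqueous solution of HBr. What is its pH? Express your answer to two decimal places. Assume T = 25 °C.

pH = 3.70

HBr is a strong acid and dissociates completely, so [H+] = 0.00020 M.
pH = -log(0.0002) = 3.70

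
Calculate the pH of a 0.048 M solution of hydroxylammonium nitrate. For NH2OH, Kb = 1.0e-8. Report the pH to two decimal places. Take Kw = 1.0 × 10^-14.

NH3OH+ is the conjugate acid of the weak base NH2OH.
Ka = Kw/Kb = 1.0×10^-14 / 1.0 × 10^-8 = 1.00 × 10^-6
Let x = [H+] at equilibrium. Ka = x²/(0.048 − x).
Assume x ≪ 0.048: x ≈ √(1.00 × 10^-6 × 0.048) = 2.19 × 10^-4 M
Check: 0.46% ionized — well under 5%, approximation valid.
pH = −log[H+] = −log(2.19 × 10^-4) = 3.66

pH = 3.66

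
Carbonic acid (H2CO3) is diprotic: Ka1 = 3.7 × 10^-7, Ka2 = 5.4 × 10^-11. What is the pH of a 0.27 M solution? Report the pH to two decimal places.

pH = 3.50

Ka1 ≫ Ka2, so treat the first dissociation as the only significant source of H+.
Ka1 = x²/(0.27 − x) = 3.7 × 10^-7
x ≈ √(3.7 × 10^-7 × 0.27) = 3.16 × 10^-4 M
pH = −log(3.16 × 10^-4) = 3.50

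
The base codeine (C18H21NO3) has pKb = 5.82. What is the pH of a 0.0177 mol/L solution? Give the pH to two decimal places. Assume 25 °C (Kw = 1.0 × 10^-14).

C18H21NO3 + H2O ⇌ C18H22NO3+ + OH-
Kb = 10^(−5.82) = 1.51 × 10^-6
Kb = x²/(0.0177 − x) = 1.51 × 10^-6
Assume x ≪ 0.0177: x ≈ √(1.51 × 10^-6 × 0.0177) = 1.63 × 10^-4 M
pOH = −log(1.63 × 10^-4) = 3.79; pH = 14.00 − 3.79 = 10.21

pH = 10.21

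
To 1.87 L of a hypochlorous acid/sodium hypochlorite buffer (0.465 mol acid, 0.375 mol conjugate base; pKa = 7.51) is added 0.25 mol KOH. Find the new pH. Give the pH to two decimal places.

pH = 7.97

After neutralization: n(HOCl) = 0.215 mol, n(OCl-) = 0.625 mol.
pH = pKa + log([A⁻]/[HA]) = 7.51 + log(0.625/0.215) = 7.51 +0.463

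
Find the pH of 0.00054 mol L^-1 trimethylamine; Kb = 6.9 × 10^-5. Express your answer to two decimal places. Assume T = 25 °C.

(CH3)3N + H2O ⇌ (CH3)3NH+ + OH-
Let x = [OH-] at equilibrium. Kb = x²/(0.00054 − x).
x is not negligible relative to C₀; solve x² + 6.9e-05·x − 3.73e-08 = 0.
x = (−Kb + √(Kb² + 4·Kb·C₀))/2 = 1.62 × 10^-4 M
pOH = −log(1.62 × 10^-4) = 3.79; pH = 14.00 − 3.79 = 10.21

pH = 10.21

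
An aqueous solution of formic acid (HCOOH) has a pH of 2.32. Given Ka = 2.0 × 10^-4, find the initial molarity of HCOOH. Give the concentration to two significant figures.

[H+] = 10^(-2.32) = 4.79 × 10^-3 M = x
Ka = x²/(C₀ − x) ⇒ C₀ = x + x²/Ka
C₀ = 4.79 × 10^-3 + (4.79 × 10^-3)²/(2.0 × 10^-4) = 1.20 × 10^-1 M

C₀ = 1.2 × 10^-1 M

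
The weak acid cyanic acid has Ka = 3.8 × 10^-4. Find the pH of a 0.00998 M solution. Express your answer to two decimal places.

pH = 2.75

HOCN ⇌ OCN- + H+
From the ICE table, Ka = [H+]²/(0.00998 − [H+]) = 3.8 × 10^-4.
The 5% rule fails; solving [H+]² + Ka·[H+] − Ka·C₀ = 0 exactly:
[H+] = [−0.00038 + √(0.00038² + 1.52e-05)]/2 = 1.77 × 10^-3 M
pH = −log(1.77 × 10^-3) = 2.75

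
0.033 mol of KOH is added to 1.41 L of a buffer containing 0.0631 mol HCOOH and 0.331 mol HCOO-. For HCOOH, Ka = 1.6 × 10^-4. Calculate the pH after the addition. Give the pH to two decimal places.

pH = 4.88

After neutralization: n(HCOOH) = 0.0301 mol, n(HCOO-) = 0.364 mol.
pKa = −log(1.6 × 10^-4) = 3.796
pH = pKa + log([A⁻]/[HA]) = 3.796 + log(0.364/0.0301) = 3.796 +1.083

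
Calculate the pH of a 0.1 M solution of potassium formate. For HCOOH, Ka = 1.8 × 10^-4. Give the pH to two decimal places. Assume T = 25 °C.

pH = 8.37

HCOO- is the conjugate base of the weak acid HCOOH.
Kb = Kw/Ka = 1.0×10^-14 / 1.8 × 10^-4 = 5.56 × 10^-11
Let x = [OH-] at equilibrium. Kb = x²/(0.1 − x).
Since Kb ≪ C₀, x ≈ √(Kb·C₀) = 2.36 × 10^-6 M.
(x/C₀ = 0.0024% < 5%, so the approximation holds.)
pOH = 5.63, so pH = 14.00 − pOH = 8.37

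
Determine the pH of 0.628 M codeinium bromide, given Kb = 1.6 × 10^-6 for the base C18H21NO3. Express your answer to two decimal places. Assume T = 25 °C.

pH = 4.20

C18H22NO3+ is the conjugate acid of the weak base C18H21NO3.
Ka = Kw/Kb = 1.0×10^-14 / 1.6 × 10^-6 = 6.25 × 10^-9
From the ICE table, Ka = [H+]²/(0.628 − [H+]) = 6.25 × 10^-9.
Assume [H+] ≪ 0.628: [H+] ≈ √(6.25 × 10^-9 × 0.628) = 6.26 × 10^-5 M
Check: 0.01% ionized — well under 5%, approximation valid.
pH = −log[H+] = −log(6.26 × 10^-5) = 4.20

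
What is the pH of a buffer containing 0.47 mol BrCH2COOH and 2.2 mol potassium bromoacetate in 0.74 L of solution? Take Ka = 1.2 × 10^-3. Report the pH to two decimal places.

pH = 3.59

pKa = −log(1.2 × 10^-3) = 2.921
Using pH = pKa + log([base]/[acid]) with [base]/[acid] = 2.2/0.47:
pH = 2.921 + (+0.670) = 3.59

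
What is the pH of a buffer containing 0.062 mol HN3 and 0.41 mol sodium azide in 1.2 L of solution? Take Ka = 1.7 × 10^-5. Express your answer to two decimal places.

pH = 5.59

pKa = −log(1.7 × 10^-5) = 4.770
Henderson–Hasselbalch: pH = pKa + log([N3-]/[HN3]) = 4.770 + log(0.41/0.062)
pH = 4.770 + (+0.820) = 5.59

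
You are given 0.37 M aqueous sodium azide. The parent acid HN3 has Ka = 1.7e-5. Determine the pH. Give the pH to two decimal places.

N3- is the conjugate base of the weak acid HN3.
Kb = Kw/Ka = 1.0×10^-14 / 1.7 × 10^-5 = 5.88 × 10^-10
Let x = [OH-] at equilibrium. Kb = x²/(0.37 − x).
Since Kb ≪ C₀, x ≈ √(Kb·C₀) = 1.47 × 10^-5 M.
(x/C₀ = 0.004% < 5%, so the approximation holds.)
pOH = −log(1.47 × 10^-5) = 4.83; pH = 14.00 − 4.83 = 9.17

pH = 9.17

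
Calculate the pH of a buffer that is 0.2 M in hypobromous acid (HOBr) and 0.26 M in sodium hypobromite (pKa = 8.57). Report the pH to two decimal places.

pH = 8.68

pH = pKa + log([A⁻]/[HA]) = 8.57 + log(0.26/0.2)
pH = 8.57 + (+0.114) = 8.68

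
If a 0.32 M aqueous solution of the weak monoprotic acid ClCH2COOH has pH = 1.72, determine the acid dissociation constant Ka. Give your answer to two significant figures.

Ka = 1.2 × 10^-3

[H+] = 10^(-1.72) = 1.91 × 10^-2 M
At equilibrium [HA] = 0.32 − 1.91 × 10^-2 = 3.01 × 10^-1 M
Ka = [H+][A-]/[HA] = (1.91 × 10^-2)² / 3.01 × 10^-1 = 1.2 × 10^-3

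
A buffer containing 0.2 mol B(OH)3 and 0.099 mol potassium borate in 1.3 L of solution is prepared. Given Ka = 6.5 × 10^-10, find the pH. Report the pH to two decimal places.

pKa = −log(6.5 × 10^-10) = 9.187
pH = pKa + log([A⁻]/[HA]) = 9.187 + log(0.099/0.2)
pH = 9.187 + (-0.305) = 8.88

pH = 8.88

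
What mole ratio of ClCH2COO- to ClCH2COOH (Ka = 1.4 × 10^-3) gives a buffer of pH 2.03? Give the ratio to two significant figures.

pKa = -log(1.4 × 10^-3) = 2.854
pH = pKa + log(r) ⇒ log(r) = 2.03 − 2.854 = -0.824
r = [ClCH2COO-]/[ClCH2COOH] = 10^(-0.824) = 0.15

ratio = 0.15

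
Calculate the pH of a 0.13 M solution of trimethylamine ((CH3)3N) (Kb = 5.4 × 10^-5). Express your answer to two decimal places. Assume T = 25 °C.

(CH3)3N + H2O ⇌ (CH3)3NH+ + OH-
Kb = [OH-]²/(0.13 − [OH-]) = 5.4 × 10^-5
Assume [OH-] ≪ 0.13: [OH-] ≈ √(5.4 × 10^-5 × 0.13) = 2.65 × 10^-3 M
([OH-]/C₀ = 2% < 5%, so the approximation holds.)
pOH = −log(2.65 × 10^-3) = 2.58; pH = 14.00 − 2.58 = 11.42

pH = 11.42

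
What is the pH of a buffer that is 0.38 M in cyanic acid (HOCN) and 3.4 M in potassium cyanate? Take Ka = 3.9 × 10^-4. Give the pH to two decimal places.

pH = 4.36

pKa = −log(3.9 × 10^-4) = 3.409
pH = pKa + log([A⁻]/[HA]) = 3.409 + log(3.4/0.38)
pH = 3.409 + (+0.952) = 4.36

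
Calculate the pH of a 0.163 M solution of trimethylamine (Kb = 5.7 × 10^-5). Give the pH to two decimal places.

pH = 11.48

(CH3)3N + H2O ⇌ (CH3)3NH+ + OH-
Kb = x²/(0.163 − x) = 5.7 × 10^-5
Since Kb ≪ C₀, x ≈ √(Kb·C₀) = 3.05 × 10^-3 M.
pOH = 2.52, so pH = 14.00 − pOH = 11.48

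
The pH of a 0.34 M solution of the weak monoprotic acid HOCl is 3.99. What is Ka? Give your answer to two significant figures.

Ka = 3.1 × 10^-8

[H+] = 10^(-3.99) = 1.02 × 10^-4 M
At equilibrium [HA] = 0.34 − 1.02 × 10^-4 = 3.40 × 10^-1 M
Ka = [H+][A-]/[HA] = (1.02 × 10^-4)² / 3.40 × 10^-1 = 3.1 × 10^-8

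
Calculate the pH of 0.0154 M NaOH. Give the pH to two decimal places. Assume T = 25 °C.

NaOH is a strong base; [OH-] = 0.0154 M.
pOH = -log(0.0154) = 1.81
pH = 14.00 - 1.81 = 12.19

pH = 12.19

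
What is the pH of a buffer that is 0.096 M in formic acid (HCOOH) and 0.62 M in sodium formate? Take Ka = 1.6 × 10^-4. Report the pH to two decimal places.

pH = 4.61

pKa = −log(1.6 × 10^-4) = 3.796
Henderson–Hasselbalch: pH = pKa + log([HCOO-]/[HCOOH]) = 3.796 + log(0.62/0.096)
pH = 3.796 + (+0.810) = 4.61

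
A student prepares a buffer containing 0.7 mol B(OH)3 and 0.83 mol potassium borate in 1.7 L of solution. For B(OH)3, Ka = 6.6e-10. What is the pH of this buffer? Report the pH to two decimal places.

pH = 9.25

pKa = −log(6.6 × 10^-10) = 9.180
Henderson–Hasselbalch: pH = pKa + log([B(OH)4-]/[B(OH)3]) = 9.180 + log(0.83/0.7)
pH = 9.180 + (+0.074) = 9.25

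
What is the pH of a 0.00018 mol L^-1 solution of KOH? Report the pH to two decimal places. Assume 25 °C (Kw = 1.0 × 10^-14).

KOH is a strong base; [OH-] = 0.00018 M.
pOH = -log(0.00018) = 3.74
pH = 14.00 - 3.74 = 10.26

pH = 10.26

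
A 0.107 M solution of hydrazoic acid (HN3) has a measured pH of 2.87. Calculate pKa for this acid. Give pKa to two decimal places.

pKa = 4.76

[H+] = 10^(-2.87) = 1.35 × 10^-3 M
At equilibrium [HA] = 0.107 − 1.35 × 10^-3 = 1.06 × 10^-1 M
Ka = [H+][A-]/[HA] = (1.35 × 10^-3)² / 1.06 × 10^-1 = 1.72 × 10^-5
pKa = -log(1.72 × 10^-5) = 4.76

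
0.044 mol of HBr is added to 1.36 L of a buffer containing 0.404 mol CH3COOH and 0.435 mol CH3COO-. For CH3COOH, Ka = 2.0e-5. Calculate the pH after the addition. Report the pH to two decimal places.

pH = 4.64

Added H+ converts CH3COO- to CH3COOH: CH3COOH → 0.448 mol, CH3COO- → 0.391 mol.
pKa = −log(2.0 × 10^-5) = 4.699
pH = pKa + log(n_CH3COO-/n_CH3COOH) = 4.699 + log(0.391/0.448) = 4.699 + (-0.059)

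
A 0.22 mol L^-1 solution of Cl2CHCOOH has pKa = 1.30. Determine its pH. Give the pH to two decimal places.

pH = 1.08

Cl2CHCOOH ⇌ Cl2CHCOO- + H+
Ka = 10^(−1.30) = 5.01 × 10^-2
Let x = [H+] at equilibrium. Ka = x²/(0.22 − x).
x is not negligible relative to C₀; solve x² + 0.0501·x − 0.011 = 0.
x = (−Ka + √(Ka² + 4·Ka·C₀))/2 = 8.29 × 10^-2 M
pH = −log(8.29 × 10^-2) = 1.08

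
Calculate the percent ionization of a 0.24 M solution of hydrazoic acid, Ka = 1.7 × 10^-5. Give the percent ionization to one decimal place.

0.8%

HN3 ⇌ N3- + H+; let x = [H+] at equilibrium.
x ≈ √(Ka·C₀) = √(1.7 × 10^-5 × 0.24) = 2.02 × 10^-3 M
Fraction ionized = 2.02 × 10^-3 / 0.24 = 0.0084 → 0.8%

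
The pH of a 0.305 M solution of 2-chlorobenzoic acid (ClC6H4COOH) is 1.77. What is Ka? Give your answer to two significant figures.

[H+] = 10^(-1.77) = 1.70 × 10^-2 M
At equilibrium [HA] = 0.305 − 1.70 × 10^-2 = 2.88 × 10^-1 M
Ka = [H+][A-]/[HA] = (1.70 × 10^-2)² / 2.88 × 10^-1 = 1.0 × 10^-3

Ka = 1.0 × 10^-3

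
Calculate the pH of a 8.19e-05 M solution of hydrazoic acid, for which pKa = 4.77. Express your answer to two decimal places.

HN3 ⇌ N3- + H+
Ka = 10^(−4.77) = 1.70 × 10^-5
Ka = x²/(8.19e-05 − x) = 1.70 × 10^-5
The 5% rule fails; solving x² + Ka·x − Ka·C₀ = 0 exactly:
x = [−1.7e-05 + √(1.7e-05² + 5.57e-09)]/2 = 2.98 × 10^-5 M
pH = −log[H+] = −log(2.98 × 10^-5) = 4.53

pH = 4.53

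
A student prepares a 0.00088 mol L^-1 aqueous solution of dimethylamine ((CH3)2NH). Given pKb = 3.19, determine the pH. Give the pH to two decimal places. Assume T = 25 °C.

(CH3)2NH + H2O ⇌ (CH3)2NH2+ + OH-
Kb = 10^(−3.19) = 6.46 × 10^-4
Kb = x²/(0.00088 − x) = 6.46 × 10^-4
The 5% rule fails; solving x² + Kb·x − Kb·C₀ = 0 exactly:
x = [−0.000646 + √(0.000646² + 2.27e-06)]/2 = 4.97 × 10^-4 M
pOH = 3.30, so pH = 14.00 − pOH = 10.70

pH = 10.70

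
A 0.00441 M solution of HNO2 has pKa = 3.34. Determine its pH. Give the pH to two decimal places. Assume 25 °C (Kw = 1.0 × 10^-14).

pH = 2.92

HNO2 ⇌ NO2- + H+
Ka = 10^(−3.34) = 4.57 × 10^-4
Ka = [H+]²/(0.00441 − [H+]) = 4.57 × 10^-4
The 5% rule fails; solving [H+]² + Ka·[H+] − Ka·C₀ = 0 exactly:
[H+] = (−Ka + √(Ka² + 4·Ka·C₀))/2 = 1.21 × 10^-3 M
pH = −log(1.21 × 10^-3) = 2.92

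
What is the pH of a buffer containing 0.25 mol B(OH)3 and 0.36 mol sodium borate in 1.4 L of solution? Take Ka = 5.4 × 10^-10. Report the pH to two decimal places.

pKa = −log(5.4 × 10^-10) = 9.268
Using pH = pKa + log([base]/[acid]) with [base]/[acid] = 0.36/0.25:
pH = 9.268 + (+0.158) = 9.43

pH = 9.43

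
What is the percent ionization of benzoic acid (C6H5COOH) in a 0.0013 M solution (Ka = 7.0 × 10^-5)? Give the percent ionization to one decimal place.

C6H5COOH ⇌ C6H5COO- + H+; let x = [H+] at equilibrium.
Ka = x²/(C₀ − x); solving the quadratic gives x = 2.69 × 10^-4 M.
% ionization = x/C₀ × 100% = 2.69 × 10^-4/0.0013 × 100% = 20.7%

20.7%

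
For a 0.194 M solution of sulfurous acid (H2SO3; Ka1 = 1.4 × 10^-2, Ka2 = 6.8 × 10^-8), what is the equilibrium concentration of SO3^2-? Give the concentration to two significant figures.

6.8 × 10^-8 M

First ionization gives [H+] ≈ [HSO3-] = 4.56 × 10^-2 M.
Second step: Ka2 = [H+][SO3^2-]/[HSO3-] ≈ [SO3^2-] (since [H+] ≈ [HSO3-]).
So [SO3^2-] ≈ Ka2.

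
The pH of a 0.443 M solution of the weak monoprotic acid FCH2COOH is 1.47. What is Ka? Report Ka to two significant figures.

[H+] = 10^(-1.47) = 3.39 × 10^-2 M
At equilibrium [HA] = 0.443 − 3.39 × 10^-2 = 4.09 × 10^-1 M
Ka = [H+][A-]/[HA] = (3.39 × 10^-2)² / 4.09 × 10^-1 = 2.8 × 10^-3

Ka = 2.8 × 10^-3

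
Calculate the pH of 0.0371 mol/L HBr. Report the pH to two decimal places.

pH = 1.43

HBr is a strong acid and dissociates completely, so [H+] = 0.0371 M.
pH = -log(0.0371) = 1.43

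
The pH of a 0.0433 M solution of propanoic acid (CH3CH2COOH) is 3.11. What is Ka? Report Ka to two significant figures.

[H+] = 10^(-3.11) = 7.76 × 10^-4 M
At equilibrium [HA] = 0.0433 − 7.76 × 10^-4 = 4.25 × 10^-2 M
Ka = [H+][A-]/[HA] = (7.76 × 10^-4)² / 4.25 × 10^-2 = 1.4 × 10^-5

Ka = 1.4 × 10^-5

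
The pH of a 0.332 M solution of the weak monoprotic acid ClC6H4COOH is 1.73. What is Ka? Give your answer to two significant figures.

Ka = 1.1 × 10^-3

[H+] = 10^(-1.73) = 1.86 × 10^-2 M
At equilibrium [HA] = 0.332 − 1.86 × 10^-2 = 3.13 × 10^-1 M
Ka = [H+][A-]/[HA] = (1.86 × 10^-2)² / 3.13 × 10^-1 = 1.1 × 10^-3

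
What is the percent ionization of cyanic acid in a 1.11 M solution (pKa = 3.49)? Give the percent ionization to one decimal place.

HOCN ⇌ OCN- + H+; let x = [H+] at equilibrium.
Ka = 10^(−3.49) = 3.24 × 10^-4
x ≈ √(Ka·C₀) = √(3.24 × 10^-4 × 1.11) = 1.90 × 10^-2 M
% ionization = x/C₀ × 100% = 1.90 × 10^-2/1.11 × 100% = 1.7%

1.7%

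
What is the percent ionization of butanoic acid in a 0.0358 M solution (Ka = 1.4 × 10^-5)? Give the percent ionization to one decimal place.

CH3(CH2)2COOH ⇌ CH3(CH2)2COO- + H+; let x = [H+] at equilibrium.
x ≈ √(Ka·C₀) = √(1.4 × 10^-5 × 0.0358) = 7.08 × 10^-4 M
Fraction ionized = 7.08 × 10^-4 / 0.0358 = 0.0198 → 2.0%

2.0%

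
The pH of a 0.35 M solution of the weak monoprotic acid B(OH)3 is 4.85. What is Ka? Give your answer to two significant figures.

Ka = 5.7 × 10^-10

[H+] = 10^(-4.85) = 1.41 × 10^-5 M
At equilibrium [HA] = 0.35 − 1.41 × 10^-5 = 3.50 × 10^-1 M
Ka = [H+][A-]/[HA] = (1.41 × 10^-5)² / 3.50 × 10^-1 = 5.7 × 10^-10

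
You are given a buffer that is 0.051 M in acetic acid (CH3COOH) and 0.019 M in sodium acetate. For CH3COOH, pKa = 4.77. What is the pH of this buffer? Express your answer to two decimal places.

pH = 4.34

pH = pKa + log([A⁻]/[HA]) = 4.77 + log(0.019/0.051)
pH = 4.77 + (-0.429) = 4.34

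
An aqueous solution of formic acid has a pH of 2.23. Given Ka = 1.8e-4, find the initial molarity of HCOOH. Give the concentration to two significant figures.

C₀ = 2.0 × 10^-1 M

[H+] = 10^(-2.23) = 5.89 × 10^-3 M = x
Ka = x²/(C₀ − x) ⇒ C₀ = x + x²/Ka
C₀ = 5.89 × 10^-3 + (5.89 × 10^-3)²/(1.8 × 10^-4) = 1.99 × 10^-1 M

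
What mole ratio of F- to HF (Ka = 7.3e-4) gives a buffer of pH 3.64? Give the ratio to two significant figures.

pKa = -log(7.3 × 10^-4) = 3.137
pH = pKa + log(r) ⇒ log(r) = 3.64 − 3.137 = +0.503
r = [F-]/[HF] = 10^(+0.503) = 3.18

ratio = 3.2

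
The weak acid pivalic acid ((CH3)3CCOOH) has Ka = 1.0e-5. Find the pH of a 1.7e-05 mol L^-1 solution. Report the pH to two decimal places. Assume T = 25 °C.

pH = 5.05

(CH3)3CCOOH ⇌ (CH3)3CCOO- + H+
From the ICE table, Ka = x²/(1.7e-05 − x) = 1.0 × 10^-5.
The 5% rule fails; solving x² + Ka·x − Ka·C₀ = 0 exactly:
x = [−1e-05 + √(1e-05² + 6.8e-10)]/2 = 8.96 × 10^-6 M
pH = −log(8.96 × 10^-6) = 5.05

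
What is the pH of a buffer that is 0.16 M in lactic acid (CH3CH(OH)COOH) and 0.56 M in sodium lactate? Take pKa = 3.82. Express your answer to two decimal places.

pH = pKa + log([A⁻]/[HA]) = 3.82 + log(0.56/0.16)
pH = 3.82 + (+0.544) = 4.36

pH = 4.36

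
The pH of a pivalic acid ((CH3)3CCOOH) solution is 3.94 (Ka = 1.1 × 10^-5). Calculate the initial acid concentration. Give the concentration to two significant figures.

C₀ = 1.3 × 10^-3 M

[H+] = 10^(-3.94) = 1.15 × 10^-4 M = x
Ka = x²/(C₀ − x) ⇒ C₀ = x + x²/Ka
C₀ = 1.15 × 10^-4 + (1.15 × 10^-4)²/(1.1 × 10^-5) = 1.32 × 10^-3 M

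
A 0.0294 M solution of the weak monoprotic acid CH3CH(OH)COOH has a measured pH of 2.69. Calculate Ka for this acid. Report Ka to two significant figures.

Ka = 1.5 × 10^-4

[H+] = 10^(-2.69) = 2.04 × 10^-3 M
At equilibrium [HA] = 0.0294 − 2.04 × 10^-3 = 2.74 × 10^-2 M
Ka = [H+][A-]/[HA] = (2.04 × 10^-3)² / 2.74 × 10^-2 = 1.5 × 10^-4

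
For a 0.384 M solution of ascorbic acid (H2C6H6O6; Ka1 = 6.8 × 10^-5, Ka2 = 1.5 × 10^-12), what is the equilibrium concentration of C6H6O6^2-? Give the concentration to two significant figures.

First ionization gives [H+] ≈ [HC6H6O6-] = 5.11 × 10^-3 M.
Second step: Ka2 = [H+][C6H6O6^2-]/[HC6H6O6-] ≈ [C6H6O6^2-] (since [H+] ≈ [HC6H6O6-]).
So [C6H6O6^2-] ≈ Ka2.

1.5 × 10^-12 M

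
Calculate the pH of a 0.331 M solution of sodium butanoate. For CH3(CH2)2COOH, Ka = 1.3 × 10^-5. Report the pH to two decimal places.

CH3(CH2)2COO- is the conjugate base of the weak acid CH3(CH2)2COOH.
Kb = Kw/Ka = 1.0×10^-14 / 1.3 × 10^-5 = 7.69 × 10^-10
From the ICE table, Kb = x²/(0.331 − x) = 7.69 × 10^-10.
Neglecting x in the denominator: x = √(7.69 × 10^-10 × 0.331) = 1.60 × 10^-5 M
pOH = 4.80, so pH = 14.00 − pOH = 9.20

pH = 9.20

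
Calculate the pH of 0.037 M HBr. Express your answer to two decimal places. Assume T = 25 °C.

pH = 1.43

HBr is a strong acid and dissociates completely, so [H+] = 0.037 M.
pH = -log(0.037) = 1.43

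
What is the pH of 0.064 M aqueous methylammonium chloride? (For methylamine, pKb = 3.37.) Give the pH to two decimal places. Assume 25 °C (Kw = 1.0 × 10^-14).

pH = 5.91

CH3NH3+ is the conjugate acid of the weak base CH3NH2.
Kb = 10^(−3.37) = 4.27 × 10^-4
Ka = Kw/Kb = 1.0×10^-14 / 4.27 × 10^-4 = 2.34 × 10^-11
Ka = [H+]²/(0.064 − [H+]) = 2.34 × 10^-11
Neglecting [H+] in the denominator: [H+] = √(2.34 × 10^-11 × 0.064) = 1.22 × 10^-6 M
Check: 0.0019% ionized — well under 5%, approximation valid.
pH = −log[H+] = −log(1.22 × 10^-6) = 5.91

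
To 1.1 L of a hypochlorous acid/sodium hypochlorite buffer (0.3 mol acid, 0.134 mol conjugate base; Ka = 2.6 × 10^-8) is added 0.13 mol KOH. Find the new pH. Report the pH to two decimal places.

OH- converts HOCl to OCl-: HOCl → 0.17 mol, OCl- → 0.264 mol.
pKa = −log(2.6 × 10^-8) = 7.585
Henderson–Hasselbalch with mole ratio 0.264/0.17: pH = 7.585 + (+0.191)

pH = 7.78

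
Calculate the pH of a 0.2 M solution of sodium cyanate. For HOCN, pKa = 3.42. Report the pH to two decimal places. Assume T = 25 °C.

OCN- is the conjugate base of the weak acid HOCN.
Ka = 10^(−3.42) = 3.80 × 10^-4
Kb = Kw/Ka = 1.0×10^-14 / 3.80 × 10^-4 = 2.63 × 10^-11
Kb = [OH-]²/(0.2 − [OH-]) = 2.63 × 10^-11
Neglecting [OH-] in the denominator: [OH-] = √(2.63 × 10^-11 × 0.2) = 2.29 × 10^-6 M
pOH = −log(2.29 × 10^-6) = 5.64; pH = 14.00 − 5.64 = 8.36

pH = 8.36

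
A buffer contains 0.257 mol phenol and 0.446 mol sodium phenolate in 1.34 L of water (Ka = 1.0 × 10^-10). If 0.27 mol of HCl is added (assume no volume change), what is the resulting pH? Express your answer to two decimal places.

pH = 9.52

After neutralization: n(C6H5OH) = 0.527 mol, n(C6H5O-) = 0.176 mol.
pKa = −log(1.0 × 10^-10) = 10.000
pH = pKa + log([A⁻]/[HA]) = 10.000 + log(0.176/0.527) = 10.000 -0.476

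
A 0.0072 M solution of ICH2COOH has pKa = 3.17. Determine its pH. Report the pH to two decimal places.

pH = 2.72

ICH2COOH ⇌ ICH2COO- + H+
Ka = 10^(−3.17) = 6.76 × 10^-4
From the ICE table, Ka = [H+]²/(0.0072 − [H+]) = 6.76 × 10^-4.
[H+] is not negligible relative to C₀; solve [H+]² + 0.000676·[H+] − 4.87e-06 = 0.
[H+] = (−Ka + √(Ka² + 4·Ka·C₀))/2 = 1.89 × 10^-3 M
pH = −log[H+] = −log(1.89 × 10^-3) = 2.72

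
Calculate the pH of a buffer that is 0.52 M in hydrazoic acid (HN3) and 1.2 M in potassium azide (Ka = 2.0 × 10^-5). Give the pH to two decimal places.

pKa = −log(2.0 × 10^-5) = 4.699
Henderson–Hasselbalch: pH = pKa + log([N3-]/[HN3]) = 4.699 + log(1.2/0.52)
pH = 4.699 + (+0.363) = 5.06

pH = 5.06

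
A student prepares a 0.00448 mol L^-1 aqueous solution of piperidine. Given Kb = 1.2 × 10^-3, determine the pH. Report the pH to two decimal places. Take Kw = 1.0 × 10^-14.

C5H10NH + H2O ⇌ C5H10NH2+ + OH-
Kb = [OH-]²/(0.00448 − [OH-]) = 1.2 × 10^-3
Here C₀/Kb ≈ 3.73, so the small-[OH-] approximation fails. Use the quadratic:
[OH-] = (−Kb + √(Kb² + 4·Kb·C₀))/2 = 1.79 × 10^-3 M
pOH = −log(1.79 × 10^-3) = 2.75; pH = 14.00 − 2.75 = 11.25

pH = 11.25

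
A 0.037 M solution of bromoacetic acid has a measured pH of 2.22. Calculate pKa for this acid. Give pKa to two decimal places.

[H+] = 10^(-2.22) = 6.03 × 10^-3 M
At equilibrium [HA] = 0.037 − 6.03 × 10^-3 = 3.10 × 10^-2 M
Ka = [H+][A-]/[HA] = (6.03 × 10^-3)² / 3.10 × 10^-2 = 1.17 × 10^-3
pKa = -log(1.17 × 10^-3) = 2.93

pKa = 2.93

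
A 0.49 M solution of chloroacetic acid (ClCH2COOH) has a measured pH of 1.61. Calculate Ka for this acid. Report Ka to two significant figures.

Ka = 1.3 × 10^-3

[H+] = 10^(-1.61) = 2.45 × 10^-2 M
At equilibrium [HA] = 0.49 − 2.45 × 10^-2 = 4.65 × 10^-1 M
Ka = [H+][A-]/[HA] = (2.45 × 10^-2)² / 4.65 × 10^-1 = 1.3 × 10^-3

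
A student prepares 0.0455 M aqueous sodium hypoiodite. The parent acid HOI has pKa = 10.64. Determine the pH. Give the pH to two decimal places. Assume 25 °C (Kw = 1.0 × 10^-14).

OI- is the conjugate base of the weak acid HOI.
Ka = 10^(−10.64) = 2.29 × 10^-11
Kb = Kw/Ka = 1.0×10^-14 / 2.29 × 10^-11 = 4.37 × 10^-4
Let x = [OH-] at equilibrium. Kb = x²/(0.0455 − x).
Here C₀/Kb ≈ 104, so the small-x approximation fails. Use the quadratic:
x = [−0.000437 + √(0.000437² + 7.95e-05)]/2 = 4.25 × 10^-3 M
pOH = −log(4.25 × 10^-3) = 2.37; pH = 14.00 − 2.37 = 11.63

pH = 11.63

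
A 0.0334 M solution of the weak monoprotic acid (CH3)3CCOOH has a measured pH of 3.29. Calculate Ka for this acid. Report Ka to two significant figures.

Ka = 8.0 × 10^-6

[H+] = 10^(-3.29) = 5.13 × 10^-4 M
At equilibrium [HA] = 0.0334 − 5.13 × 10^-4 = 3.29 × 10^-2 M
Ka = [H+][A-]/[HA] = (5.13 × 10^-4)² / 3.29 × 10^-2 = 8.0 × 10^-6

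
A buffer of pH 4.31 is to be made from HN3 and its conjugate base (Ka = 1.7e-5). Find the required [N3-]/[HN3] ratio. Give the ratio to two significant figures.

ratio = 0.35

pKa = -log(1.7 × 10^-5) = 4.770
pH = pKa + log(r) ⇒ log(r) = 4.31 − 4.770 = -0.460
r = [N3-]/[HN3] = 10^(-0.460) = 0.347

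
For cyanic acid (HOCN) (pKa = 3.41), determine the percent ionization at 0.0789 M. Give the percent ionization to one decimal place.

HOCN ⇌ OCN- + H+; let x = [H+] at equilibrium.
Ka = 10^(−3.41) = 3.89 × 10^-4
Solve x² + 0.000389x − 3.07e-05 = 0 → x = 5.35 × 10^-3 M
% ionization = x/C₀ × 100% = 5.35 × 10^-3/0.0789 × 100% = 6.8%

6.8%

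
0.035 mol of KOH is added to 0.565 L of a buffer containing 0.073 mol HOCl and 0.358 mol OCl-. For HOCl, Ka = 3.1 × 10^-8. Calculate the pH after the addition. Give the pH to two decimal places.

OH- converts HOCl to OCl-: HOCl → 0.038 mol, OCl- → 0.393 mol.
pKa = −log(3.1 × 10^-8) = 7.509
Henderson–Hasselbalch with mole ratio 0.393/0.038: pH = 7.509 + (+1.015)

pH = 8.52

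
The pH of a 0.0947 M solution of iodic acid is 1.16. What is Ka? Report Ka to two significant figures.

Ka = 1.9 × 10^-1

[H+] = 10^(-1.16) = 6.92 × 10^-2 M
At equilibrium [HA] = 0.0947 − 6.92 × 10^-2 = 2.55 × 10^-2 M
Ka = [H+][A-]/[HA] = (6.92 × 10^-2)² / 2.55 × 10^-2 = 1.9 × 10^-1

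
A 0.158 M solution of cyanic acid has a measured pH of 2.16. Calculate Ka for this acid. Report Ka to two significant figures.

[H+] = 10^(-2.16) = 6.92 × 10^-3 M
At equilibrium [HA] = 0.158 − 6.92 × 10^-3 = 1.51 × 10^-1 M
Ka = [H+][A-]/[HA] = (6.92 × 10^-3)² / 1.51 × 10^-1 = 3.2 × 10^-4

Ka = 3.2 × 10^-4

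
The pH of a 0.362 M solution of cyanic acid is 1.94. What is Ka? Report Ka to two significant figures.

[H+] = 10^(-1.94) = 1.15 × 10^-2 M
At equilibrium [HA] = 0.362 − 1.15 × 10^-2 = 3.50 × 10^-1 M
Ka = [H+][A-]/[HA] = (1.15 × 10^-2)² / 3.50 × 10^-1 = 3.8 × 10^-4

Ka = 3.8 × 10^-4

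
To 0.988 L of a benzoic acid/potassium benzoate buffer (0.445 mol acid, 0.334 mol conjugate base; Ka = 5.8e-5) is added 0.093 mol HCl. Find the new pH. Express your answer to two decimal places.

After neutralization: n(C6H5COOH) = 0.538 mol, n(C6H5COO-) = 0.241 mol.
pKa = −log(5.8 × 10^-5) = 4.237
pH = pKa + log([A⁻]/[HA]) = 4.237 + log(0.241/0.538) = 4.237 -0.349

pH = 3.89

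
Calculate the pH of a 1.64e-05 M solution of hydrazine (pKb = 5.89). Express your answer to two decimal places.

N2H4 + H2O ⇌ N2H5+ + OH-
Kb = 10^(−5.89) = 1.29 × 10^-6
Let x = [OH-] at equilibrium. Kb = x²/(1.64e-05 − x).
x is not negligible relative to C₀; solve x² + 1.29e-06·x − 2.12e-11 = 0.
x = [−1.29e-06 + √(1.29e-06² + 8.46e-11)]/2 = 4.00 × 10^-6 M
pOH = 5.40, so pH = 14.00 − pOH = 8.60

pH = 8.60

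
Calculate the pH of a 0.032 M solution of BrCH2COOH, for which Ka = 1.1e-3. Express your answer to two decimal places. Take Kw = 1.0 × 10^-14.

BrCH2COOH ⇌ BrCH2COO- + H+
Ka = [H+]²/(0.032 − [H+]) = 1.1 × 10^-3
[H+] is not negligible relative to C₀; solve [H+]² + 0.0011·[H+] − 3.52e-05 = 0.
[H+] = (−Ka + √(Ka² + 4·Ka·C₀))/2 = 5.41 × 10^-3 M
pH = −log[H+] = −log(5.41 × 10^-3) = 2.27

pH = 2.27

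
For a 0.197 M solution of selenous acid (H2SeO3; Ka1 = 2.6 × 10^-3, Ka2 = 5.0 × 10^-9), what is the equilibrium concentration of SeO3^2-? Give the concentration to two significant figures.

First ionization gives [H+] ≈ [HSeO3-] = 2.14 × 10^-2 M.
Second step: Ka2 = [H+][SeO3^2-]/[HSeO3-] ≈ [SeO3^2-] (since [H+] ≈ [HSeO3-]).
So [SeO3^2-] ≈ Ka2.

5.0 × 10^-9 M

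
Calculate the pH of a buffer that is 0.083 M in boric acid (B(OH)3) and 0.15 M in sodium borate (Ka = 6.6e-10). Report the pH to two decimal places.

pKa = −log(6.6 × 10^-10) = 9.180
Henderson–Hasselbalch: pH = pKa + log([B(OH)4-]/[B(OH)3]) = 9.180 + log(0.15/0.083)
pH = 9.180 + (+0.257) = 9.44

pH = 9.44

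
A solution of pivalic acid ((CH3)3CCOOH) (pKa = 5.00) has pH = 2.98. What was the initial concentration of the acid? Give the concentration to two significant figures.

[H+] = 10^(-2.98) = 1.05 × 10^-3 M = x
Ka = 10^(−5.00) = 1.00 × 10^-5
Ka = x²/(C₀ − x) ⇒ C₀ = x + x²/Ka
C₀ = 1.05 × 10^-3 + (1.05 × 10^-3)²/(1.00 × 10^-5) = 1.11 × 10^-1 M

C₀ = 1.1 × 10^-1 M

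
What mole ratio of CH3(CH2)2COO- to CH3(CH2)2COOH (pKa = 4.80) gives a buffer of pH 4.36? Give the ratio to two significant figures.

ratio = 0.36

pH = pKa + log(r) ⇒ log(r) = 4.36 − 4.80 = -0.44
r = [CH3(CH2)2COO-]/[CH3(CH2)2COOH] = 10^(-0.44) = 0.363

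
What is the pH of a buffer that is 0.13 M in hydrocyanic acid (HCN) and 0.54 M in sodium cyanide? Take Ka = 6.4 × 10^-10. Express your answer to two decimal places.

pH = 9.81

pKa = −log(6.4 × 10^-10) = 9.194
Using pH = pKa + log([base]/[acid]) with [base]/[acid] = 0.54/0.13:
pH = 9.194 + (+0.618) = 9.81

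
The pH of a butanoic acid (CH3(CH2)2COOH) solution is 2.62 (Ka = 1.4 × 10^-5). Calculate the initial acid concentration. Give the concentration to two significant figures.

[H+] = 10^(-2.62) = 2.40 × 10^-3 M = x
Ka = x²/(C₀ − x) ⇒ C₀ = x + x²/Ka
C₀ = 2.40 × 10^-3 + (2.40 × 10^-3)²/(1.4 × 10^-5) = 4.14 × 10^-1 M

C₀ = 4.1 × 10^-1 M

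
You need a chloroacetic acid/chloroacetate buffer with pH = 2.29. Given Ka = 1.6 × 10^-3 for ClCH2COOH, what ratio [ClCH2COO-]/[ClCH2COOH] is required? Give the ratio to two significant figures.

ratio = 0.31

pKa = -log(1.6 × 10^-3) = 2.796
pH = pKa + log(r) ⇒ log(r) = 2.29 − 2.796 = -0.506
r = [ClCH2COO-]/[ClCH2COOH] = 10^(-0.506) = 0.312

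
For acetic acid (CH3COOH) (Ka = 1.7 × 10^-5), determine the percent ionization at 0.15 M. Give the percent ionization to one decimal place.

1.1%

CH3COOH ⇌ CH3COO- + H+; let x = [H+] at equilibrium.
x ≈ √(Ka·C₀) = √(1.7 × 10^-5 × 0.15) = 1.60 × 10^-3 M
Fraction ionized = 1.60 × 10^-3 / 0.15 = 0.0107 → 1.1%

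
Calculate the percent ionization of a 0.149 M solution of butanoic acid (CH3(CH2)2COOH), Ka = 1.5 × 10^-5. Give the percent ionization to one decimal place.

CH3(CH2)2COOH ⇌ CH3(CH2)2COO- + H+; let x = [H+] at equilibrium.
x ≈ √(Ka·C₀) = √(1.5 × 10^-5 × 0.149) = 1.49 × 10^-3 M
Fraction ionized = 1.49 × 10^-3 / 0.149 = 0.0100 → 1.0%

1.0%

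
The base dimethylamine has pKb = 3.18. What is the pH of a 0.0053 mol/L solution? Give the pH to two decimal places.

pH = 11.20

(CH3)2NH + H2O ⇌ (CH3)2NH2+ + OH-
Kb = 10^(−3.18) = 6.61 × 10^-4
From the ICE table, Kb = x²/(0.0053 − x) = 6.61 × 10^-4.
x is not negligible relative to C₀; solve x² + 0.000661·x − 3.5e-06 = 0.
x = [−0.000661 + √(0.000661² + 1.4e-05)]/2 = 1.57 × 10^-3 M
pOH = 2.80, so pH = 14.00 − pOH = 11.20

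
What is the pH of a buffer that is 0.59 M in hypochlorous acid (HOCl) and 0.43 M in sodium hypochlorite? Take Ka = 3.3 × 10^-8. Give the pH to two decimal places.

pKa = −log(3.3 × 10^-8) = 7.481
Using pH = pKa + log([base]/[acid]) with [base]/[acid] = 0.43/0.59:
pH = 7.481 + (-0.137) = 7.34

pH = 7.34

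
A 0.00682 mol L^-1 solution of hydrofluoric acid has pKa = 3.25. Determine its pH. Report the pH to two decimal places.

HF ⇌ F- + H+
Ka = 10^(−3.25) = 5.62 × 10^-4
Ka = [H+]²/(0.00682 − [H+]) = 5.62 × 10^-4
[H+] is not negligible relative to C₀; solve [H+]² + 0.000562·[H+] − 3.83e-06 = 0.
[H+] = (−Ka + √(Ka² + 4·Ka·C₀))/2 = 1.70 × 10^-3 M
pH = −log[H+] = −log(1.70 × 10^-3) = 2.77

pH = 2.77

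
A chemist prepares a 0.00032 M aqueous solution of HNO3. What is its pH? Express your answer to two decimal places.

HNO3 is a strong acid and dissociates completely, so [H+] = 0.00032 M.
pH = -log(0.00032) = 3.49

pH = 3.49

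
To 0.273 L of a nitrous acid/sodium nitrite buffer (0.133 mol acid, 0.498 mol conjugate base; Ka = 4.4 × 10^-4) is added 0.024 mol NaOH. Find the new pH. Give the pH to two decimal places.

OH- converts HNO2 to NO2-: HNO2 → 0.109 mol, NO2- → 0.522 mol.
pKa = −log(4.4 × 10^-4) = 3.357
Henderson–Hasselbalch with mole ratio 0.522/0.109: pH = 3.357 + (+0.680)

pH = 4.04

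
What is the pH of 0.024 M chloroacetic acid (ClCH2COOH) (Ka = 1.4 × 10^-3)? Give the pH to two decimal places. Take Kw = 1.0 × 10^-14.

ClCH2COOH ⇌ ClCH2COO- + H+
From the ICE table, Ka = [H+]²/(0.024 − [H+]) = 1.4 × 10^-3.
Here C₀/Ka ≈ 17.1, so the small-[H+] approximation fails. Use the quadratic:
[H+] = [−0.0014 + √(0.0014² + 0.000134)]/2 = 5.14 × 10^-3 M
pH = −log(5.14 × 10^-3) = 2.29

pH = 2.29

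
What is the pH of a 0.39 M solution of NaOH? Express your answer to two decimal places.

pH = 13.59

NaOH is a strong base; [OH-] = 0.39 M.
pOH = -log(0.39) = 0.41
pH = 14.00 - 0.41 = 13.59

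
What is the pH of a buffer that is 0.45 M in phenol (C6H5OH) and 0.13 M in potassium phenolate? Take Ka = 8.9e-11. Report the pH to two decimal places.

pH = 9.51

pKa = −log(8.9 × 10^-11) = 10.051
Henderson–Hasselbalch: pH = pKa + log([C6H5O-]/[C6H5OH]) = 10.051 + log(0.13/0.45)
pH = 10.051 + (-0.539) = 9.51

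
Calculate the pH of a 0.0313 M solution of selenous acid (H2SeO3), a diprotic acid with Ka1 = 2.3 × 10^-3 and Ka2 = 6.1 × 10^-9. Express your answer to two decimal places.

pH = 2.13

Since Ka1 ≫ Ka2, the first ionization dominates [H+].
Ka1 = x²/(0.0313 − x) = 2.3 × 10^-3
Solving the quadratic: x = (−Ka1 + √(Ka1² + 4·Ka1·C₀))/2 = 7.41 × 10^-3 M
pH = −log(7.41 × 10^-3) = 2.13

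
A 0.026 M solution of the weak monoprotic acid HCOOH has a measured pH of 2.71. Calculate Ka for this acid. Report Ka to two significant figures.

Ka = 1.6 × 10^-4

[H+] = 10^(-2.71) = 1.95 × 10^-3 M
At equilibrium [HA] = 0.026 − 1.95 × 10^-3 = 2.40 × 10^-2 M
Ka = [H+][A-]/[HA] = (1.95 × 10^-3)² / 2.40 × 10^-2 = 1.6 × 10^-4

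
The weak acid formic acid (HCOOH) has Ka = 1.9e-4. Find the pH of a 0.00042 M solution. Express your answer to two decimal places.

HCOOH ⇌ HCOO- + H+
Ka = x²/(0.00042 − x) = 1.9 × 10^-4
The 5% rule fails; solving x² + Ka·x − Ka·C₀ = 0 exactly:
x = [−0.00019 + √(0.00019² + 3.19e-07)]/2 = 2.03 × 10^-4 M
pH = −log[H+] = −log(2.03 × 10^-4) = 3.69

pH = 3.69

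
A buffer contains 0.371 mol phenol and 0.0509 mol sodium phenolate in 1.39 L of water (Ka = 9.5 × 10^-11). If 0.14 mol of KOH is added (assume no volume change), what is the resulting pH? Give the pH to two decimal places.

OH- converts C6H5OH to C6H5O-: C6H5OH → 0.231 mol, C6H5O- → 0.191 mol.
pKa = −log(9.5 × 10^-11) = 10.022
pH = pKa + log([A⁻]/[HA]) = 10.022 + log(0.191/0.231) = 10.022 -0.083

pH = 9.94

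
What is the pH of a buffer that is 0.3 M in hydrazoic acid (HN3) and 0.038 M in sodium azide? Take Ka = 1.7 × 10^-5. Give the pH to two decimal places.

pH = 3.87

pKa = −log(1.7 × 10^-5) = 4.770
Henderson–Hasselbalch: pH = pKa + log([N3-]/[HN3]) = 4.770 + log(0.038/0.3)
pH = 4.770 + (-0.897) = 3.87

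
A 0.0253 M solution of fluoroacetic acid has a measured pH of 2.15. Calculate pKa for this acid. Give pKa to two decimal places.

pKa = 2.56

[H+] = 10^(-2.15) = 7.08 × 10^-3 M
At equilibrium [HA] = 0.0253 − 7.08 × 10^-3 = 1.82 × 10^-2 M
Ka = [H+][A-]/[HA] = (7.08 × 10^-3)² / 1.82 × 10^-2 = 2.75 × 10^-3
pKa = -log(2.75 × 10^-3) = 2.56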